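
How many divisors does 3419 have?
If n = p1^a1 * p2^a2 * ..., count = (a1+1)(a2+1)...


3419 = 13^1 × 263^1
d(3419) = (1+1) × (1+1) = 4

4 divisors


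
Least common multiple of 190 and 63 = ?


GCD(190, 63) = 1
LCM = 190*63/1 = 11970/1 = 11970

LCM = 11970


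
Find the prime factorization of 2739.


2739 / 3 = 913
913 / 11 = 83
83 / 83 = 1
2739 = 3 × 11 × 83


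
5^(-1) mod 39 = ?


Use the extended Euclidean algorithm on (39, 5); each row r = 39*s + 5*t:
r=39, s=1, t=0
r=5, s=0, t=1
q=7: r=4, s=1, t=-7   [39*(1) + 5*(-7) = 4]
q=1: r=1, s=-1, t=8   [39*(-1) + 5*(8) = 1]
q=4: r=0, s=5, t=-39   [39*(5) + 5*(-39) = 0]
GCD = 1 with t = 8, so 5*(8) ≡ 1 (mod 39)
Inverse = 8 mod 39 = 8
Check: 5 * 8 = 40 ≡ 1 (mod 39)

5^(-1) ≡ 8 (mod 39)


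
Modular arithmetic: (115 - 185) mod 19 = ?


115 - 185 = -70
-70 mod 19 = 6


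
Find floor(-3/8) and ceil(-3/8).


-3/8 = -0.3750
floor = -1
ceil = 0

floor = -1, ceil = 0


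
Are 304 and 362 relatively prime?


Euclidean algorithm:
362 = 1 * 304 + 58
304 = 5 * 58 + 14
58 = 4 * 14 + 2
14 = 7 * 2 + 0
GCD(304, 362) = 2

No, not coprime (GCD = 2)


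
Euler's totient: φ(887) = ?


887 = 887
Prime factors: 887
φ(887) = 887 × (1-1/887)
= 887 × 886/887 = 886

φ(887) = 886


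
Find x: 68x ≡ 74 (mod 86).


GCD(68, 86) = 2 divides 74
Divide: 34x ≡ 37 (mod 43)
x ≡ 15 (mod 43)


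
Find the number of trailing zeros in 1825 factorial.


floor(1825/5) = 365
floor(1825/25) = 73
floor(1825/125) = 14
floor(1825/625) = 2
Total = 454

454 trailing zeros


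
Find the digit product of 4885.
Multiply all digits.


4 × 8 × 8 × 5 = 1280


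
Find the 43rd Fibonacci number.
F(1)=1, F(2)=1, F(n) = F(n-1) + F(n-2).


Sequence: 1, 1, 2, 3, 5, 8, 13, 21, 34, 55, 89, 144, 233, 377, 610, 987, 1597, 2584, 4181, 6765, 10946, 17711, 28657, 46368, 75025, 121393, 196418, 317811, 514229, 832040, 1346269, 2178309, 3524578, 5702887, 9227465, 14930352, 24157817, 39088169, 63245986, 102334155, 165580141, 267914296, 433494437
F(43) = 433494437


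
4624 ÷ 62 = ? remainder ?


4624 = 62 * 74 + 36
Check: 4588 + 36 = 4624

q = 74, r = 36


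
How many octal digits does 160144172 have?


160144172 in base 8 = 1142715454
Number of digits = 10

10 digits (base 8)


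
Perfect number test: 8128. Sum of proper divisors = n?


Proper divisors of 8128: 1, 2, 4, 8, 16, 32, 64, 127, 254, 508, 1016, 2032, 4064
Sum = 1 + 2 + 4 + 8 + 16 + 32 + 64 + 127 + 254 + 508 + 1016 + 2032 + 4064 = 8128

Yes, 8128 is perfect (8128 = 8128)


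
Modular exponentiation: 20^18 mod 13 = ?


20^1 mod 13 = 7
20^2 mod 13 = 10
20^3 mod 13 = 5
20^4 mod 13 = 9
20^5 mod 13 = 11
20^6 mod 13 = 12
20^7 mod 13 = 6
20^8 mod 13 = 3
20^9 mod 13 = 8
20^10 mod 13 = 4
20^11 mod 13 = 2
20^12 mod 13 = 1
20^13 mod 13 = 7
20^14 mod 13 = 10
20^15 mod 13 = 5
20^16 mod 13 = 9
20^17 mod 13 = 11
20^18 mod 13 = 12


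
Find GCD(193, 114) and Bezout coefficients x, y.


Tabular extended Euclidean (each row: r = 193*s + 114*t):
r=193, s=1, t=0
r=114, s=0, t=1
q=1: r=79, s=1, t=-1   [193*(1) + 114*(-1) = 79]
q=1: r=35, s=-1, t=2   [193*(-1) + 114*(2) = 35]
q=2: r=9, s=3, t=-5   [193*(3) + 114*(-5) = 9]
q=3: r=8, s=-10, t=17   [193*(-10) + 114*(17) = 8]
q=1: r=1, s=13, t=-22   [193*(13) + 114*(-22) = 1]
q=8: r=0, s=-114, t=193   [193*(-114) + 114*(193) = 0]
GCD = 1; from the row with r=1: x=13, y=-22
Check: 193*(13) + 114*(-22) = 2509 - 2508 = 1

GCD = 1, x = 13, y = -22


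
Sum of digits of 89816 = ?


8 + 9 + 8 + 1 + 6 = 32


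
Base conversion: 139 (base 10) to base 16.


139 (base 10) = 139 (decimal)
139 (decimal) = 8B (base 16)


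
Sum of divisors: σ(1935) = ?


Divisors of 1935: 1, 3, 5, 9, 15, 43, 45, 129, 215, 387, 645, 1935
Sum = 1 + 3 + 5 + 9 + 15 + 43 + 45 + 129 + 215 + 387 + 645 + 1935 = 3432

σ(1935) = 3432


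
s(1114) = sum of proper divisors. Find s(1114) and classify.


Proper divisors: 1, 2, 557
Sum = 1 + 2 + 557 = 560
560 < 1114 → deficient

s(1114) = 560 (deficient)


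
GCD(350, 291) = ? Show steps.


350 = 1 * 291 + 59
291 = 4 * 59 + 55
59 = 1 * 55 + 4
55 = 13 * 4 + 3
4 = 1 * 3 + 1
3 = 3 * 1 + 0
GCD = 1


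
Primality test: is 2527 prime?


2527 / 7 = 361 (exact division)
2527 is NOT prime.

No, 2527 is not prime


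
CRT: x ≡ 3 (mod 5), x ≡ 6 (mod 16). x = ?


M = 5*16 = 80
M1 = M/5 = 16, M2 = M/16 = 5
M1^(-1) mod 5 = 1, M2^(-1) mod 16 = 13
x = 3*16*1 + 6*5*13 = 438
438 mod 80 = 38
Check: 38 mod 5 = 3 ✓, 38 mod 16 = 6 ✓

x ≡ 38 (mod 80)


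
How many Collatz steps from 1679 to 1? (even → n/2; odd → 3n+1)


1679 → 5038 → 2519 → 7558 → 3779 → 11338 → 5669 → 17008 → 8504 → 4252 → 2126 → 1063 → 3190 → 1595 → 4786 → 2393 → 7180 → 3590 → 1795 → 5386 → 2693 → 8080 → 4040 → 2020 → 1010 → 505 → 1516 → 758 → 379 → 1138 → 569 → 1708 → 854 → 427 → 1282 → 641 → 1924 → 962 → 481 → 1444 → 722 → 361 → 1084 → 542 → 271 → 814 → 407 → 1222 → 611 → 1834 → 917 → 2752 → 1376 → 688 → 344 → 172 → 86 → 43 → 130 → 65 → 196 → 98 → 49 → 148 → 74 → 37 → 112 → 56 → 28 → 14 → 7 → 22 → 11 → 34 → 17 → 52 → 26 → 13 → 40 → 20 → 10 → 5 → 16 → 8 → 4 → 2 → 1
Total steps = 86

86 steps


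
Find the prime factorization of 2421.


2421 / 3 = 807
807 / 3 = 269
269 / 269 = 1
2421 = 3^2 × 269


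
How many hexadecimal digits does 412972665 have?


412972665 in base 16 = 189D7679
Number of digits = 8

8 digits (base 16)


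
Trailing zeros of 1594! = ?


floor(1594/5) = 318
floor(1594/25) = 63
floor(1594/125) = 12
floor(1594/625) = 2
Total = 395

395 trailing zeros


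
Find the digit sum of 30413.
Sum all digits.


3 + 0 + 4 + 1 + 3 = 11


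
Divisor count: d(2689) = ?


2689 = 2689^1
d(2689) = (1+1) = 2

2 divisors


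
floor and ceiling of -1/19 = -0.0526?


-1/19 = -0.0526
floor = -1
ceil = 0

floor = -1, ceil = 0


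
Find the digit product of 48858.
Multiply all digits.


4 × 8 × 8 × 5 × 8 = 10240


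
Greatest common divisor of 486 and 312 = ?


486 = 1 * 312 + 174
312 = 1 * 174 + 138
174 = 1 * 138 + 36
138 = 3 * 36 + 30
36 = 1 * 30 + 6
30 = 5 * 6 + 0
GCD = 6


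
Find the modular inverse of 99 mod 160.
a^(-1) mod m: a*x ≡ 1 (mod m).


Use the extended Euclidean algorithm on (160, 99); each row r = 160*s + 99*t:
r=160, s=1, t=0
r=99, s=0, t=1
q=1: r=61, s=1, t=-1   [160*(1) + 99*(-1) = 61]
q=1: r=38, s=-1, t=2   [160*(-1) + 99*(2) = 38]
q=1: r=23, s=2, t=-3   [160*(2) + 99*(-3) = 23]
q=1: r=15, s=-3, t=5   [160*(-3) + 99*(5) = 15]
q=1: r=8, s=5, t=-8   [160*(5) + 99*(-8) = 8]
q=1: r=7, s=-8, t=13   [160*(-8) + 99*(13) = 7]
q=1: r=1, s=13, t=-21   [160*(13) + 99*(-21) = 1]
q=7: r=0, s=-99, t=160   [160*(-99) + 99*(160) = 0]
GCD = 1 with t = -21, so 99*(-21) ≡ 1 (mod 160)
Inverse = -21 mod 160 = 139
Check: 99 * 139 = 13761 ≡ 1 (mod 160)

99^(-1) ≡ 139 (mod 160)


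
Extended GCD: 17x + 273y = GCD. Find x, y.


Tabular extended Euclidean (each row: r = 17*s + 273*t):
r=17, s=1, t=0
r=273, s=0, t=1
q=0: r=17, s=1, t=0   [17*(1) + 273*(0) = 17]
q=16: r=1, s=-16, t=1   [17*(-16) + 273*(1) = 1]
q=17: r=0, s=273, t=-17   [17*(273) + 273*(-17) = 0]
GCD = 1; from the row with r=1: x=-16, y=1
Check: 17*(-16) + 273*(1) = -272 + 273 = 1

GCD = 1, x = -16, y = 1


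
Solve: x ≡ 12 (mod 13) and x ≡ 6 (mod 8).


M = 13*8 = 104
M1 = M/13 = 8, M2 = M/8 = 13
M1^(-1) mod 13 = 5, M2^(-1) mod 8 = 5
x = 12*8*5 + 6*13*5 = 870
870 mod 104 = 38
Check: 38 mod 13 = 12 ✓, 38 mod 8 = 6 ✓

x ≡ 38 (mod 104)


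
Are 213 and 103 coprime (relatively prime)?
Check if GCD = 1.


Euclidean algorithm:
213 = 2 * 103 + 7
103 = 14 * 7 + 5
7 = 1 * 5 + 2
5 = 2 * 2 + 1
2 = 2 * 1 + 0
GCD(213, 103) = 1

Yes, coprime (GCD = 1)


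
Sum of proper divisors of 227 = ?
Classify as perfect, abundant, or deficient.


Proper divisors: 1
Sum = 1 = 1
1 < 227 → deficient

s(227) = 1 (deficient)


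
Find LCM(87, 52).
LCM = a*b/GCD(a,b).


GCD(87, 52) = 1
LCM = 87*52/1 = 4524/1 = 4524

LCM = 4524


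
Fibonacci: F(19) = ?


Sequence: 1, 1, 2, 3, 5, 8, 13, 21, 34, 55, 89, 144, 233, 377, 610, 987, 1597, 2584, 4181
F(19) = 4181


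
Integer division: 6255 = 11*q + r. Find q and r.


6255 = 11 * 568 + 7
Check: 6248 + 7 = 6255

q = 568, r = 7


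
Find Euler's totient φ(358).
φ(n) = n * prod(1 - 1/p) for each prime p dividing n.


358 = 2 × 179
Prime factors: 2, 179
φ(358) = 358 × (1-1/2) × (1-1/179)
= 358 × 1/2 × 178/179 = 178

φ(358) = 178


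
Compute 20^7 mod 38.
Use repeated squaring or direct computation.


20^1 mod 38 = 20
20^2 mod 38 = 20
20^3 mod 38 = 20
20^4 mod 38 = 20
20^5 mod 38 = 20
20^6 mod 38 = 20
20^7 mod 38 = 20


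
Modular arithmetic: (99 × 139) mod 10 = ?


99 × 139 = 13761
13761 mod 10 = 1


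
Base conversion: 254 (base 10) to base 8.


254 (base 10) = 254 (decimal)
254 (decimal) = 376 (base 8)


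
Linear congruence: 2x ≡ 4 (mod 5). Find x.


GCD(2, 5) = 1, unique solution
a^(-1) mod 5 = 3
x = 3 * 4 mod 5 = 2

x ≡ 2 (mod 5)


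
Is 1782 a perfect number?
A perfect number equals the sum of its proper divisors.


Proper divisors of 1782: 1, 2, 3, 6, 9, 11, 18, 22, 27, 33, 54, 66, 81, 99, 162, 198, 297, 594, 891
Sum = 1 + 2 + 3 + 6 + 9 + 11 + 18 + 22 + 27 + 33 + 54 + 66 + 81 + 99 + 162 + 198 + 297 + 594 + 891 = 2574

No, 1782 is not perfect (2574 ≠ 1782)


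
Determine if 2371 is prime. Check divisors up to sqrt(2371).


Check divisors up to sqrt(2371) = 48.6929
No divisors found.
2371 is prime.

Yes, 2371 is prime


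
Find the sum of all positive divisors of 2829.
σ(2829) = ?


Divisors of 2829: 1, 3, 23, 41, 69, 123, 943, 2829
Sum = 1 + 3 + 23 + 41 + 69 + 123 + 943 + 2829 = 4032

σ(2829) = 4032


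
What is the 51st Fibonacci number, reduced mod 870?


F(k) mod 870 for k=1..51:
1, 1, 2, 3, 5, 8, 13, 21, 34, 55, 89, 144, 233, 377, 610, 117, 727, 844, 701, 675, 506, 311, 817, 258, 205, 463, 668, 261, 59, 320, 379, 699, 208, 37, 245, 282, 527, 809, 466, 405, 1, 406, 407, 813, 350, 293, 643, 66, 709, 775, 614
F(51) mod 870 = 614


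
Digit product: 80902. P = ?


8 × 0 × 9 × 0 × 2 = 0


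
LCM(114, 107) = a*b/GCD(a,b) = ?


GCD(114, 107) = 1
LCM = 114*107/1 = 12198/1 = 12198

LCM = 12198


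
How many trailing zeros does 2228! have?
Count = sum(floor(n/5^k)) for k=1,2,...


floor(2228/5) = 445
floor(2228/25) = 89
floor(2228/125) = 17
floor(2228/625) = 3
Total = 554

554 trailing zeros


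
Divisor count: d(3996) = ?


3996 = 2^2 × 3^3 × 37^1
d(3996) = (2+1) × (3+1) × (1+1) = 24

24 divisors


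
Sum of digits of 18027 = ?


1 + 8 + 0 + 2 + 7 = 18


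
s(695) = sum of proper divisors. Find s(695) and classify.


Proper divisors: 1, 5, 139
Sum = 1 + 5 + 139 = 145
145 < 695 → deficient

s(695) = 145 (deficient)


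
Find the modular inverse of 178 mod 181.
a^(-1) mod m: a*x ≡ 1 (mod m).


Use the extended Euclidean algorithm on (181, 178); each row r = 181*s + 178*t:
r=181, s=1, t=0
r=178, s=0, t=1
q=1: r=3, s=1, t=-1   [181*(1) + 178*(-1) = 3]
q=59: r=1, s=-59, t=60   [181*(-59) + 178*(60) = 1]
q=3: r=0, s=178, t=-181   [181*(178) + 178*(-181) = 0]
GCD = 1 with t = 60, so 178*(60) ≡ 1 (mod 181)
Inverse = 60 mod 181 = 60
Check: 178 * 60 = 10680 ≡ 1 (mod 181)

178^(-1) ≡ 60 (mod 181)


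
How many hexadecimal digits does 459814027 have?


459814027 in base 16 = 1B68348B
Number of digits = 8

8 digits (base 16)


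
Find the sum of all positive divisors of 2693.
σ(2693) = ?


Divisors of 2693: 1, 2693
Sum = 1 + 2693 = 2694

σ(2693) = 2694


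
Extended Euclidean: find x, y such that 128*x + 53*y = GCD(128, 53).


Tabular extended Euclidean (each row: r = 128*s + 53*t):
r=128, s=1, t=0
r=53, s=0, t=1
q=2: r=22, s=1, t=-2   [128*(1) + 53*(-2) = 22]
q=2: r=9, s=-2, t=5   [128*(-2) + 53*(5) = 9]
q=2: r=4, s=5, t=-12   [128*(5) + 53*(-12) = 4]
q=2: r=1, s=-12, t=29   [128*(-12) + 53*(29) = 1]
q=4: r=0, s=53, t=-128   [128*(53) + 53*(-128) = 0]
GCD = 1; from the row with r=1: x=-12, y=29
Check: 128*(-12) + 53*(29) = -1536 + 1537 = 1

GCD = 1, x = -12, y = 29


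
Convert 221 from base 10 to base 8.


221 (base 10) = 221 (decimal)
221 (decimal) = 335 (base 8)


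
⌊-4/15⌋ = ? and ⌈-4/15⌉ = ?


-4/15 = -0.2667
floor = -1
ceil = 0

floor = -1, ceil = 0


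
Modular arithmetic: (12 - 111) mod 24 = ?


12 - 111 = -99
-99 mod 24 = 21


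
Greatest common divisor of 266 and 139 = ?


266 = 1 * 139 + 127
139 = 1 * 127 + 12
127 = 10 * 12 + 7
12 = 1 * 7 + 5
7 = 1 * 5 + 2
5 = 2 * 2 + 1
2 = 2 * 1 + 0
GCD = 1


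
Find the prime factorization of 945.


945 / 3 = 315
315 / 3 = 105
105 / 3 = 35
35 / 5 = 7
7 / 7 = 1
945 = 3^3 × 5 × 7


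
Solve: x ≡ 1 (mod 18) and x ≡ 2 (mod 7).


M = 18*7 = 126
M1 = M/18 = 7, M2 = M/7 = 18
M1^(-1) mod 18 = 13, M2^(-1) mod 7 = 2
x = 1*7*13 + 2*18*2 = 163
163 mod 126 = 37
Check: 37 mod 18 = 1 ✓, 37 mod 7 = 2 ✓

x ≡ 37 (mod 126)


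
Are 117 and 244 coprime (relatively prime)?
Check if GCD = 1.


Euclidean algorithm:
244 = 2 * 117 + 10
117 = 11 * 10 + 7
10 = 1 * 7 + 3
7 = 2 * 3 + 1
3 = 3 * 1 + 0
GCD(117, 244) = 1

Yes, coprime (GCD = 1)


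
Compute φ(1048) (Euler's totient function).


1048 = 2^3 × 131
Prime factors: 2, 131
φ(1048) = 1048 × (1-1/2) × (1-1/131)
= 1048 × 1/2 × 130/131 = 520

φ(1048) = 520


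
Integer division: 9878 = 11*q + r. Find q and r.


9878 = 11 * 898 + 0
Check: 9878 + 0 = 9878

q = 898, r = 0


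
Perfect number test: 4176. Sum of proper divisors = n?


Proper divisors of 4176: 1, 2, 3, 4, 6, 8, 9, 12, 16, 18, 24, 29, 36, 48, 58, 72, 87, 116, 144, 174, 232, 261, 348, 464, 522, 696, 1044, 1392, 2088
Sum = 1 + 2 + 3 + 4 + 6 + 8 + 9 + 12 + 16 + 18 + 24 + 29 + 36 + 48 + 58 + 72 + 87 + 116 + 144 + 174 + 232 + 261 + 348 + 464 + 522 + 696 + 1044 + 1392 + 2088 = 7914

No, 4176 is not perfect (7914 ≠ 4176)


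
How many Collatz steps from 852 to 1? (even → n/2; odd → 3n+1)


852 → 426 → 213 → 640 → 320 → 160 → 80 → 40 → 20 → 10 → 5 → 16 → 8 → 4 → 2 → 1
Total steps = 15

15 steps


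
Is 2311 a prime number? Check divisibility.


Check divisors up to sqrt(2311) = 48.0729
No divisors found.
2311 is prime.

Yes, 2311 is prime


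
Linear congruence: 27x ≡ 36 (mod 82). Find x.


GCD(27, 82) = 1, unique solution
a^(-1) mod 82 = 79
x = 79 * 36 mod 82 = 56

x ≡ 56 (mod 82)


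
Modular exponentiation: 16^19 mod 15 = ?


16^1 mod 15 = 1
16^2 mod 15 = 1
16^3 mod 15 = 1
16^4 mod 15 = 1
16^5 mod 15 = 1
16^6 mod 15 = 1
16^7 mod 15 = 1
16^8 mod 15 = 1
16^9 mod 15 = 1
16^10 mod 15 = 1
16^11 mod 15 = 1
16^12 mod 15 = 1
16^13 mod 15 = 1
16^14 mod 15 = 1
16^15 mod 15 = 1
16^16 mod 15 = 1
16^17 mod 15 = 1
16^18 mod 15 = 1
16^19 mod 15 = 1


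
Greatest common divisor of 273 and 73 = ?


273 = 3 * 73 + 54
73 = 1 * 54 + 19
54 = 2 * 19 + 16
19 = 1 * 16 + 3
16 = 5 * 3 + 1
3 = 3 * 1 + 0
GCD = 1


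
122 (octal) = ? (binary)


122 (base 8) = 82 (decimal)
82 (decimal) = 1010010 (base 2)


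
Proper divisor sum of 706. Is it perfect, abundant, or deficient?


Proper divisors: 1, 2, 353
Sum = 1 + 2 + 353 = 356
356 < 706 → deficient

s(706) = 356 (deficient)


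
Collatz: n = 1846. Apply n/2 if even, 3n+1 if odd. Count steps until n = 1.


1846 → 923 → 2770 → 1385 → 4156 → 2078 → 1039 → 3118 → 1559 → 4678 → 2339 → 7018 → 3509 → 10528 → 5264 → 2632 → 1316 → 658 → 329 → 988 → 494 → 247 → 742 → 371 → 1114 → 557 → 1672 → 836 → 418 → 209 → 628 → 314 → 157 → 472 → 236 → 118 → 59 → 178 → 89 → 268 → 134 → 67 → 202 → 101 → 304 → 152 → 76 → 38 → 19 → 58 → 29 → 88 → 44 → 22 → 11 → 34 → 17 → 52 → 26 → 13 → 40 → 20 → 10 → 5 → 16 → 8 → 4 → 2 → 1
Total steps = 68

68 steps


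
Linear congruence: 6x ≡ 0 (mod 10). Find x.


GCD(6, 10) = 2 divides 0
Divide: 3x ≡ 0 (mod 5)
x ≡ 0 (mod 5)


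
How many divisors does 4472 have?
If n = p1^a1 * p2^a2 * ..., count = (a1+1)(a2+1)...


4472 = 2^3 × 13^1 × 43^1
d(4472) = (3+1) × (1+1) × (1+1) = 16

16 divisors


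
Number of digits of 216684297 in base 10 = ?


216684297 has 9 digits in base 10
floor(log10(216684297)) + 1 = floor(8.3358) + 1 = 9

9 digits (base 10)


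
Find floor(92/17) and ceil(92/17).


92/17 = 5.4118
floor = 5
ceil = 6

floor = 5, ceil = 6


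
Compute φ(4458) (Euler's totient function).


4458 = 2 × 3 × 743
Prime factors: 2, 3, 743
φ(4458) = 4458 × (1-1/2) × (1-1/3) × (1-1/743)
= 4458 × 1/2 × 2/3 × 742/743 = 1484

φ(4458) = 1484


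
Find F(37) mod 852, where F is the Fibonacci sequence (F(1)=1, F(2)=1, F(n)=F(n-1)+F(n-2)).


F(k) mod 852 for k=1..37:
1, 1, 2, 3, 5, 8, 13, 21, 34, 55, 89, 144, 233, 377, 610, 135, 745, 28, 773, 801, 722, 671, 541, 360, 49, 409, 458, 15, 473, 488, 109, 597, 706, 451, 305, 756, 209
F(37) mod 852 = 209


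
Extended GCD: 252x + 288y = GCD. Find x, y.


Tabular extended Euclidean (each row: r = 252*s + 288*t):
r=252, s=1, t=0
r=288, s=0, t=1
q=0: r=252, s=1, t=0   [252*(1) + 288*(0) = 252]
q=1: r=36, s=-1, t=1   [252*(-1) + 288*(1) = 36]
q=7: r=0, s=8, t=-7   [252*(8) + 288*(-7) = 0]
GCD = 36; from the row with r=36: x=-1, y=1
Check: 252*(-1) + 288*(1) = -252 + 288 = 36

GCD = 36, x = -1, y = 1


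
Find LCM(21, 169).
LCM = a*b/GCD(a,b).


GCD(21, 169) = 1
LCM = 21*169/1 = 3549/1 = 3549

LCM = 3549


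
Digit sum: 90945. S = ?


9 + 0 + 9 + 4 + 5 = 27


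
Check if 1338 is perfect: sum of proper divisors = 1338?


Proper divisors of 1338: 1, 2, 3, 6, 223, 446, 669
Sum = 1 + 2 + 3 + 6 + 223 + 446 + 669 = 1350

No, 1338 is not perfect (1350 ≠ 1338)


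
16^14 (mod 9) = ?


16^1 mod 9 = 7
16^2 mod 9 = 4
16^3 mod 9 = 1
16^4 mod 9 = 7
16^5 mod 9 = 4
16^6 mod 9 = 1
16^7 mod 9 = 7
16^8 mod 9 = 4
16^9 mod 9 = 1
16^10 mod 9 = 7
16^11 mod 9 = 4
16^12 mod 9 = 1
16^13 mod 9 = 7
16^14 mod 9 = 4


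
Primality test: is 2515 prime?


2515 / 5 = 503 (exact division)
2515 is NOT prime.

No, 2515 is not prime


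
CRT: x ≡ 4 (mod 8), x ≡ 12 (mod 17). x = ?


M = 8*17 = 136
M1 = M/8 = 17, M2 = M/17 = 8
M1^(-1) mod 8 = 1, M2^(-1) mod 17 = 15
x = 4*17*1 + 12*8*15 = 1508
1508 mod 136 = 12
Check: 12 mod 8 = 4 ✓, 12 mod 17 = 12 ✓

x ≡ 12 (mod 136)


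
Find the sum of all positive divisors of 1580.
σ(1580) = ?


Divisors of 1580: 1, 2, 4, 5, 10, 20, 79, 158, 316, 395, 790, 1580
Sum = 1 + 2 + 4 + 5 + 10 + 20 + 79 + 158 + 316 + 395 + 790 + 1580 = 3360

σ(1580) = 3360


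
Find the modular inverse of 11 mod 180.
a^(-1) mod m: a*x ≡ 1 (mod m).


Use the extended Euclidean algorithm on (180, 11); each row r = 180*s + 11*t:
r=180, s=1, t=0
r=11, s=0, t=1
q=16: r=4, s=1, t=-16   [180*(1) + 11*(-16) = 4]
q=2: r=3, s=-2, t=33   [180*(-2) + 11*(33) = 3]
q=1: r=1, s=3, t=-49   [180*(3) + 11*(-49) = 1]
q=3: r=0, s=-11, t=180   [180*(-11) + 11*(180) = 0]
GCD = 1 with t = -49, so 11*(-49) ≡ 1 (mod 180)
Inverse = -49 mod 180 = 131
Check: 11 * 131 = 1441 ≡ 1 (mod 180)

11^(-1) ≡ 131 (mod 180)


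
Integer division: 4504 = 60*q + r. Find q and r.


4504 = 60 * 75 + 4
Check: 4500 + 4 = 4504

q = 75, r = 4


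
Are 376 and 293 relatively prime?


Euclidean algorithm:
376 = 1 * 293 + 83
293 = 3 * 83 + 44
83 = 1 * 44 + 39
44 = 1 * 39 + 5
39 = 7 * 5 + 4
5 = 1 * 4 + 1
4 = 4 * 1 + 0
GCD(376, 293) = 1

Yes, coprime (GCD = 1)


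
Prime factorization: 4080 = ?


4080 / 2 = 2040
2040 / 2 = 1020
1020 / 2 = 510
510 / 2 = 255
255 / 3 = 85
85 / 5 = 17
17 / 17 = 1
4080 = 2^4 × 3 × 5 × 17


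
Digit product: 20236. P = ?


2 × 0 × 2 × 3 × 6 = 0


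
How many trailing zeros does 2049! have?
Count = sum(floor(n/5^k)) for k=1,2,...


floor(2049/5) = 409
floor(2049/25) = 81
floor(2049/125) = 16
floor(2049/625) = 3
Total = 509

509 trailing zeros


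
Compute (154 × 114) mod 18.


154 × 114 = 17556
17556 mod 18 = 6


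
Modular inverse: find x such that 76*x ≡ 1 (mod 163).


Use the extended Euclidean algorithm on (163, 76); each row r = 163*s + 76*t:
r=163, s=1, t=0
r=76, s=0, t=1
q=2: r=11, s=1, t=-2   [163*(1) + 76*(-2) = 11]
q=6: r=10, s=-6, t=13   [163*(-6) + 76*(13) = 10]
q=1: r=1, s=7, t=-15   [163*(7) + 76*(-15) = 1]
q=10: r=0, s=-76, t=163   [163*(-76) + 76*(163) = 0]
GCD = 1 with t = -15, so 76*(-15) ≡ 1 (mod 163)
Inverse = -15 mod 163 = 148
Check: 76 * 148 = 11248 ≡ 1 (mod 163)

76^(-1) ≡ 148 (mod 163)


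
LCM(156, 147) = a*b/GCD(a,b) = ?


GCD(156, 147) = 3
LCM = 156*147/3 = 22932/3 = 7644

LCM = 7644


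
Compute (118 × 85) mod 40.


118 × 85 = 10030
10030 mod 40 = 30


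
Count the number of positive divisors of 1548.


1548 = 2^2 × 3^2 × 43^1
d(1548) = (2+1) × (2+1) × (1+1) = 18

18 divisors


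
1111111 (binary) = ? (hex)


1111111 (base 2) = 127 (decimal)
127 (decimal) = 7F (base 16)


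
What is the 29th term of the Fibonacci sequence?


Sequence: 1, 1, 2, 3, 5, 8, 13, 21, 34, 55, 89, 144, 233, 377, 610, 987, 1597, 2584, 4181, 6765, 10946, 17711, 28657, 46368, 75025, 121393, 196418, 317811, 514229
F(29) = 514229


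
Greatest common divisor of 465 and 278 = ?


465 = 1 * 278 + 187
278 = 1 * 187 + 91
187 = 2 * 91 + 5
91 = 18 * 5 + 1
5 = 5 * 1 + 0
GCD = 1


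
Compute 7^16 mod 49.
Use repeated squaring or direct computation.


7^1 mod 49 = 7
7^2 mod 49 = 0
7^3 mod 49 = 0
7^4 mod 49 = 0
7^5 mod 49 = 0
7^6 mod 49 = 0
7^7 mod 49 = 0
7^8 mod 49 = 0
7^9 mod 49 = 0
7^10 mod 49 = 0
7^11 mod 49 = 0
7^12 mod 49 = 0
7^13 mod 49 = 0
7^14 mod 49 = 0
7^15 mod 49 = 0
7^16 mod 49 = 0


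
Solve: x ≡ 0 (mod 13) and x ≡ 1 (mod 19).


M = 13*19 = 247
M1 = M/13 = 19, M2 = M/19 = 13
M1^(-1) mod 13 = 11, M2^(-1) mod 19 = 3
x = 0*19*11 + 1*13*3 = 39
39 mod 247 = 39
Check: 39 mod 13 = 0 ✓, 39 mod 19 = 1 ✓

x ≡ 39 (mod 247)


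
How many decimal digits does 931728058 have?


931728058 has 9 digits in base 10
floor(log10(931728058)) + 1 = floor(8.9693) + 1 = 9

9 digits (base 10)


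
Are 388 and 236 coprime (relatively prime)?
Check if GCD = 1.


Euclidean algorithm:
388 = 1 * 236 + 152
236 = 1 * 152 + 84
152 = 1 * 84 + 68
84 = 1 * 68 + 16
68 = 4 * 16 + 4
16 = 4 * 4 + 0
GCD(388, 236) = 4

No, not coprime (GCD = 4)


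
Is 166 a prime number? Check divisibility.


166 / 2 = 83 (exact division)
166 is NOT prime.

No, 166 is not prime


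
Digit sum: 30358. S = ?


3 + 0 + 3 + 5 + 8 = 19


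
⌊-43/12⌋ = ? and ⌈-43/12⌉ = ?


-43/12 = -3.5833
floor = -4
ceil = -3

floor = -4, ceil = -3


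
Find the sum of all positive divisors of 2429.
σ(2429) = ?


Divisors of 2429: 1, 7, 347, 2429
Sum = 1 + 7 + 347 + 2429 = 2784

σ(2429) = 2784


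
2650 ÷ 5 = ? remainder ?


2650 = 5 * 530 + 0
Check: 2650 + 0 = 2650

q = 530, r = 0


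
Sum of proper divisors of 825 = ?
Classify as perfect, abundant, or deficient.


Proper divisors: 1, 3, 5, 11, 15, 25, 33, 55, 75, 165, 275
Sum = 1 + 3 + 5 + 11 + 15 + 25 + 33 + 55 + 75 + 165 + 275 = 663
663 < 825 → deficient

s(825) = 663 (deficient)


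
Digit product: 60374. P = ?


6 × 0 × 3 × 7 × 4 = 0


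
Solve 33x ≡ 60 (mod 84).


GCD(33, 84) = 3 divides 60
Divide: 11x ≡ 20 (mod 28)
x ≡ 12 (mod 28)


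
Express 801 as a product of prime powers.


801 / 3 = 267
267 / 3 = 89
89 / 89 = 1
801 = 3^2 × 89


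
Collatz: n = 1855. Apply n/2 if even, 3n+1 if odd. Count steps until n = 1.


1855 → 5566 → 2783 → 8350 → 4175 → 12526 → 6263 → 18790 → 9395 → 28186 → 14093 → 42280 → 21140 → 10570 → 5285 → 15856 → 7928 → 3964 → 1982 → 991 → 2974 → 1487 → 4462 → 2231 → 6694 → 3347 → 10042 → 5021 → 15064 → 7532 → 3766 → 1883 → 5650 → 2825 → 8476 → 4238 → 2119 → 6358 → 3179 → 9538 → 4769 → 14308 → 7154 → 3577 → 10732 → 5366 → 2683 → 8050 → 4025 → 12076 → 6038 → 3019 → 9058 → 4529 → 13588 → 6794 → 3397 → 10192 → 5096 → 2548 → 1274 → 637 → 1912 → 956 → 478 → 239 → 718 → 359 → 1078 → 539 → 1618 → 809 → 2428 → 1214 → 607 → 1822 → 911 → 2734 → 1367 → 4102 → 2051 → 6154 → 3077 → 9232 → 4616 → 2308 → 1154 → 577 → 1732 → 866 → 433 → 1300 → 650 → 325 → 976 → 488 → 244 → 122 → 61 → 184 → 92 → 46 → 23 → 70 → 35 → 106 → 53 → 160 → 80 → 40 → 20 → 10 → 5 → 16 → 8 → 4 → 2 → 1
Total steps = 117

117 steps


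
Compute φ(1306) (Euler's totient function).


1306 = 2 × 653
Prime factors: 2, 653
φ(1306) = 1306 × (1-1/2) × (1-1/653)
= 1306 × 1/2 × 652/653 = 652

φ(1306) = 652


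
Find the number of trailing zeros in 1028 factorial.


floor(1028/5) = 205
floor(1028/25) = 41
floor(1028/125) = 8
floor(1028/625) = 1
Total = 255

255 trailing zeros


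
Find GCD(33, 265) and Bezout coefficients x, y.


Tabular extended Euclidean (each row: r = 33*s + 265*t):
r=33, s=1, t=0
r=265, s=0, t=1
q=0: r=33, s=1, t=0   [33*(1) + 265*(0) = 33]
q=8: r=1, s=-8, t=1   [33*(-8) + 265*(1) = 1]
q=33: r=0, s=265, t=-33   [33*(265) + 265*(-33) = 0]
GCD = 1; from the row with r=1: x=-8, y=1
Check: 33*(-8) + 265*(1) = -264 + 265 = 1

GCD = 1, x = -8, y = 1


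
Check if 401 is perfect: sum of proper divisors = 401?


Proper divisors of 401: 1
Sum = 1 = 1

No, 401 is not perfect (1 ≠ 401)


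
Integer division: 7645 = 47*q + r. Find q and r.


7645 = 47 * 162 + 31
Check: 7614 + 31 = 7645

q = 162, r = 31


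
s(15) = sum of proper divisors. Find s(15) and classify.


Proper divisors: 1, 3, 5
Sum = 1 + 3 + 5 = 9
9 < 15 → deficient

s(15) = 9 (deficient)


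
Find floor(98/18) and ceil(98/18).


98/18 = 5.4444
floor = 5
ceil = 6

floor = 5, ceil = 6


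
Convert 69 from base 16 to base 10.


69 (base 16) = 105 (decimal)
105 (decimal) = 105 (base 10)


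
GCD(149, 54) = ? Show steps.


149 = 2 * 54 + 41
54 = 1 * 41 + 13
41 = 3 * 13 + 2
13 = 6 * 2 + 1
2 = 2 * 1 + 0
GCD = 1


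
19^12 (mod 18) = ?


19^1 mod 18 = 1
19^2 mod 18 = 1
19^3 mod 18 = 1
19^4 mod 18 = 1
19^5 mod 18 = 1
19^6 mod 18 = 1
19^7 mod 18 = 1
19^8 mod 18 = 1
19^9 mod 18 = 1
19^10 mod 18 = 1
19^11 mod 18 = 1
19^12 mod 18 = 1


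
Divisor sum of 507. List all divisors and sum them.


Divisors of 507: 1, 3, 13, 39, 169, 507
Sum = 1 + 3 + 13 + 39 + 169 + 507 = 732

σ(507) = 732


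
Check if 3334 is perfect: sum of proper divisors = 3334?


Proper divisors of 3334: 1, 2, 1667
Sum = 1 + 2 + 1667 = 1670

No, 3334 is not perfect (1670 ≠ 3334)


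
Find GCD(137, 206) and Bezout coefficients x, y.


Tabular extended Euclidean (each row: r = 137*s + 206*t):
r=137, s=1, t=0
r=206, s=0, t=1
q=0: r=137, s=1, t=0   [137*(1) + 206*(0) = 137]
q=1: r=69, s=-1, t=1   [137*(-1) + 206*(1) = 69]
q=1: r=68, s=2, t=-1   [137*(2) + 206*(-1) = 68]
q=1: r=1, s=-3, t=2   [137*(-3) + 206*(2) = 1]
q=68: r=0, s=206, t=-137   [137*(206) + 206*(-137) = 0]
GCD = 1; from the row with r=1: x=-3, y=2
Check: 137*(-3) + 206*(2) = -411 + 412 = 1

GCD = 1, x = -3, y = 2


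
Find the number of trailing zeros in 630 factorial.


floor(630/5) = 126
floor(630/25) = 25
floor(630/125) = 5
floor(630/625) = 1
Total = 157

157 trailing zeros


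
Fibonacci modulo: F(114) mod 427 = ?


F(k) mod 427 for k=1..114:
1, 1, 2, 3, 5, 8, 13, 21, 34, 55, 89, 144, 233, 377, 183, 133, 316, 22, 338, 360, 271, 204, 48, 252, 300, 125, 425, 123, 121, 244, 365, 182, 120, 302, 422, 297, 292, 162, 27, 189, 216, 405, 194, 172, 366, 111, 50, 161, 211, 372, 156, 101, 257, 358, 188, 119, 307, 426, 306, 305, 184, 62, 246, 308, 127, 8, 135, 143, 278, 421, 272, 266, 111, 377, 61, 11, 72, 83, 155, 238, 393, 204, 170, 374, 117, 64, 181, 245, 426, 244, 243, 60, 303, 363, 239, 175, 414, 162, 149, 311, 33, 344, 377, 294, 244, 111, 355, 39, 394, 6, 400, 406, 379, 358
F(114) mod 427 = 358


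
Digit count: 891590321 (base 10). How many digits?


891590321 has 9 digits in base 10
floor(log10(891590321)) + 1 = floor(8.9502) + 1 = 9

9 digits (base 10)


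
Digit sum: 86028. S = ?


8 + 6 + 0 + 2 + 8 = 24


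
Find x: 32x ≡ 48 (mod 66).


GCD(32, 66) = 2 divides 48
Divide: 16x ≡ 24 (mod 33)
x ≡ 18 (mod 33)


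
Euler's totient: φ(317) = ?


317 = 317
Prime factors: 317
φ(317) = 317 × (1-1/317)
= 317 × 316/317 = 316

φ(317) = 316


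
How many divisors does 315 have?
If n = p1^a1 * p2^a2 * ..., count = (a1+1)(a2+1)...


315 = 3^2 × 5^1 × 7^1
d(315) = (2+1) × (1+1) × (1+1) = 12

12 divisors


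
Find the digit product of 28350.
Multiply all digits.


2 × 8 × 3 × 5 × 0 = 0


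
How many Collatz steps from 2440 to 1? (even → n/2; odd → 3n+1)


2440 → 1220 → 610 → 305 → 916 → 458 → 229 → 688 → 344 → 172 → 86 → 43 → 130 → 65 → 196 → 98 → 49 → 148 → 74 → 37 → 112 → 56 → 28 → 14 → 7 → 22 → 11 → 34 → 17 → 52 → 26 → 13 → 40 → 20 → 10 → 5 → 16 → 8 → 4 → 2 → 1
Total steps = 40

40 steps


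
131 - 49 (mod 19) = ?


131 - 49 = 82
82 mod 19 = 6


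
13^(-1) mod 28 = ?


Use the extended Euclidean algorithm on (28, 13); each row r = 28*s + 13*t:
r=28, s=1, t=0
r=13, s=0, t=1
q=2: r=2, s=1, t=-2   [28*(1) + 13*(-2) = 2]
q=6: r=1, s=-6, t=13   [28*(-6) + 13*(13) = 1]
q=2: r=0, s=13, t=-28   [28*(13) + 13*(-28) = 0]
GCD = 1 with t = 13, so 13*(13) ≡ 1 (mod 28)
Inverse = 13 mod 28 = 13
Check: 13 * 13 = 169 ≡ 1 (mod 28)

13^(-1) ≡ 13 (mod 28)


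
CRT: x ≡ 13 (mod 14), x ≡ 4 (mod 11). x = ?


M = 14*11 = 154
M1 = M/14 = 11, M2 = M/11 = 14
M1^(-1) mod 14 = 9, M2^(-1) mod 11 = 4
x = 13*11*9 + 4*14*4 = 1511
1511 mod 154 = 125
Check: 125 mod 14 = 13 ✓, 125 mod 11 = 4 ✓

x ≡ 125 (mod 154)


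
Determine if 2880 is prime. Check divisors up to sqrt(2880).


2880 / 2 = 1440 (exact division)
2880 is NOT prime.

No, 2880 is not prime


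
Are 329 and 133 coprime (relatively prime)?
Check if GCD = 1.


Euclidean algorithm:
329 = 2 * 133 + 63
133 = 2 * 63 + 7
63 = 9 * 7 + 0
GCD(329, 133) = 7

No, not coprime (GCD = 7)


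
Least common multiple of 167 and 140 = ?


GCD(167, 140) = 1
LCM = 167*140/1 = 23380/1 = 23380

LCM = 23380


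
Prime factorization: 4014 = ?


4014 / 2 = 2007
2007 / 3 = 669
669 / 3 = 223
223 / 223 = 1
4014 = 2 × 3^2 × 223


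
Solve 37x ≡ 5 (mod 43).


GCD(37, 43) = 1, unique solution
a^(-1) mod 43 = 7
x = 7 * 5 mod 43 = 35

x ≡ 35 (mod 43)


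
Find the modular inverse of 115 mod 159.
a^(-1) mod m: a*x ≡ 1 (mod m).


Use the extended Euclidean algorithm on (159, 115); each row r = 159*s + 115*t:
r=159, s=1, t=0
r=115, s=0, t=1
q=1: r=44, s=1, t=-1   [159*(1) + 115*(-1) = 44]
q=2: r=27, s=-2, t=3   [159*(-2) + 115*(3) = 27]
q=1: r=17, s=3, t=-4   [159*(3) + 115*(-4) = 17]
q=1: r=10, s=-5, t=7   [159*(-5) + 115*(7) = 10]
q=1: r=7, s=8, t=-11   [159*(8) + 115*(-11) = 7]
q=1: r=3, s=-13, t=18   [159*(-13) + 115*(18) = 3]
q=2: r=1, s=34, t=-47   [159*(34) + 115*(-47) = 1]
q=3: r=0, s=-115, t=159   [159*(-115) + 115*(159) = 0]
GCD = 1 with t = -47, so 115*(-47) ≡ 1 (mod 159)
Inverse = -47 mod 159 = 112
Check: 115 * 112 = 12880 ≡ 1 (mod 159)

115^(-1) ≡ 112 (mod 159)


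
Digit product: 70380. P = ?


7 × 0 × 3 × 8 × 0 = 0


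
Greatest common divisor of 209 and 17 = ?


209 = 12 * 17 + 5
17 = 3 * 5 + 2
5 = 2 * 2 + 1
2 = 2 * 1 + 0
GCD = 1


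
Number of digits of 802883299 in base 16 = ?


802883299 in base 16 = 2FDB06E3
Number of digits = 8

8 digits (base 16)


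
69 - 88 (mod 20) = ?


69 - 88 = -19
-19 mod 20 = 1


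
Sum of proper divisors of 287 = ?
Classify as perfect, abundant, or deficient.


Proper divisors: 1, 7, 41
Sum = 1 + 7 + 41 = 49
49 < 287 → deficient

s(287) = 49 (deficient)


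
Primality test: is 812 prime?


812 / 2 = 406 (exact division)
812 is NOT prime.

No, 812 is not prime


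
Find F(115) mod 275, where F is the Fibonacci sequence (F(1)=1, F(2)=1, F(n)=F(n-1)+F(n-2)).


F(k) mod 275 for k=1..115:
1, 1, 2, 3, 5, 8, 13, 21, 34, 55, 89, 144, 233, 102, 60, 162, 222, 109, 56, 165, 221, 111, 57, 168, 225, 118, 68, 186, 254, 165, 144, 34, 178, 212, 115, 52, 167, 219, 111, 55, 166, 221, 112, 58, 170, 228, 123, 76, 199, 0, 199, 199, 123, 47, 170, 217, 112, 54, 166, 220, 111, 56, 167, 223, 115, 63, 178, 241, 144, 110, 254, 89, 68, 157, 225, 107, 57, 164, 221, 110, 56, 166, 222, 113, 60, 173, 233, 131, 89, 220, 34, 254, 13, 267, 5, 272, 2, 274, 1, 0, 1, 1, 2, 3, 5, 8, 13, 21, 34, 55, 89, 144, 233, 102, 60
F(115) mod 275 = 60


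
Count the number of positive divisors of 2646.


2646 = 2^1 × 3^3 × 7^2
d(2646) = (1+1) × (3+1) × (2+1) = 24

24 divisors


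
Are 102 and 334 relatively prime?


Euclidean algorithm:
334 = 3 * 102 + 28
102 = 3 * 28 + 18
28 = 1 * 18 + 10
18 = 1 * 10 + 8
10 = 1 * 8 + 2
8 = 4 * 2 + 0
GCD(102, 334) = 2

No, not coprime (GCD = 2)


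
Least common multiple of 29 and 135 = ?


GCD(29, 135) = 1
LCM = 29*135/1 = 3915/1 = 3915

LCM = 3915


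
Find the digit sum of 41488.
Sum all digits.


4 + 1 + 4 + 8 + 8 = 25


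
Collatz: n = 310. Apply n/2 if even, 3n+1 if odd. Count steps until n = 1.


310 → 155 → 466 → 233 → 700 → 350 → 175 → 526 → 263 → 790 → 395 → 1186 → 593 → 1780 → 890 → 445 → 1336 → 668 → 334 → 167 → 502 → 251 → 754 → 377 → 1132 → 566 → 283 → 850 → 425 → 1276 → 638 → 319 → 958 → 479 → 1438 → 719 → 2158 → 1079 → 3238 → 1619 → 4858 → 2429 → 7288 → 3644 → 1822 → 911 → 2734 → 1367 → 4102 → 2051 → 6154 → 3077 → 9232 → 4616 → 2308 → 1154 → 577 → 1732 → 866 → 433 → 1300 → 650 → 325 → 976 → 488 → 244 → 122 → 61 → 184 → 92 → 46 → 23 → 70 → 35 → 106 → 53 → 160 → 80 → 40 → 20 → 10 → 5 → 16 → 8 → 4 → 2 → 1
Total steps = 86

86 steps


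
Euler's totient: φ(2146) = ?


2146 = 2 × 29 × 37
Prime factors: 2, 29, 37
φ(2146) = 2146 × (1-1/2) × (1-1/29) × (1-1/37)
= 2146 × 1/2 × 28/29 × 36/37 = 1008

φ(2146) = 1008


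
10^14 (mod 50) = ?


10^1 mod 50 = 10
10^2 mod 50 = 0
10^3 mod 50 = 0
10^4 mod 50 = 0
10^5 mod 50 = 0
10^6 mod 50 = 0
10^7 mod 50 = 0
10^8 mod 50 = 0
10^9 mod 50 = 0
10^10 mod 50 = 0
10^11 mod 50 = 0
10^12 mod 50 = 0
10^13 mod 50 = 0
10^14 mod 50 = 0


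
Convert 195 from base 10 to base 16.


195 (base 10) = 195 (decimal)
195 (decimal) = C3 (base 16)


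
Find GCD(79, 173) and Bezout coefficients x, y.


Tabular extended Euclidean (each row: r = 79*s + 173*t):
r=79, s=1, t=0
r=173, s=0, t=1
q=0: r=79, s=1, t=0   [79*(1) + 173*(0) = 79]
q=2: r=15, s=-2, t=1   [79*(-2) + 173*(1) = 15]
q=5: r=4, s=11, t=-5   [79*(11) + 173*(-5) = 4]
q=3: r=3, s=-35, t=16   [79*(-35) + 173*(16) = 3]
q=1: r=1, s=46, t=-21   [79*(46) + 173*(-21) = 1]
q=3: r=0, s=-173, t=79   [79*(-173) + 173*(79) = 0]
GCD = 1; from the row with r=1: x=46, y=-21
Check: 79*(46) + 173*(-21) = 3634 - 3633 = 1

GCD = 1, x = 46, y = -21


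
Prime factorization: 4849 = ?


4849 / 13 = 373
373 / 373 = 1
4849 = 13 × 373


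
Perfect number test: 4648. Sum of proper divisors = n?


Proper divisors of 4648: 1, 2, 4, 7, 8, 14, 28, 56, 83, 166, 332, 581, 664, 1162, 2324
Sum = 1 + 2 + 4 + 7 + 8 + 14 + 28 + 56 + 83 + 166 + 332 + 581 + 664 + 1162 + 2324 = 5432

No, 4648 is not perfect (5432 ≠ 4648)


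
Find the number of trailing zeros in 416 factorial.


floor(416/5) = 83
floor(416/25) = 16
floor(416/125) = 3
Total = 102

102 trailing zeros


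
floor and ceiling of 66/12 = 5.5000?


66/12 = 5.5000
floor = 5
ceil = 6

floor = 5, ceil = 6


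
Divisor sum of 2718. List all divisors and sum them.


Divisors of 2718: 1, 2, 3, 6, 9, 18, 151, 302, 453, 906, 1359, 2718
Sum = 1 + 2 + 3 + 6 + 9 + 18 + 151 + 302 + 453 + 906 + 1359 + 2718 = 5928

σ(2718) = 5928


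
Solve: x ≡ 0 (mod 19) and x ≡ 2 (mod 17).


M = 19*17 = 323
M1 = M/19 = 17, M2 = M/17 = 19
M1^(-1) mod 19 = 9, M2^(-1) mod 17 = 9
x = 0*17*9 + 2*19*9 = 342
342 mod 323 = 19
Check: 19 mod 19 = 0 ✓, 19 mod 17 = 2 ✓

x ≡ 19 (mod 323)


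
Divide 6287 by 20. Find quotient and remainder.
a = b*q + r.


6287 = 20 * 314 + 7
Check: 6280 + 7 = 6287

q = 314, r = 7


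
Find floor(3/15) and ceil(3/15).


3/15 = 0.2000
floor = 0
ceil = 1

floor = 0, ceil = 1


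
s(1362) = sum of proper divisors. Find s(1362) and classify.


Proper divisors: 1, 2, 3, 6, 227, 454, 681
Sum = 1 + 2 + 3 + 6 + 227 + 454 + 681 = 1374
1374 > 1362 → abundant

s(1362) = 1374 (abundant)


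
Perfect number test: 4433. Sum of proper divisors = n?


Proper divisors of 4433: 1, 11, 13, 31, 143, 341, 403
Sum = 1 + 11 + 13 + 31 + 143 + 341 + 403 = 943

No, 4433 is not perfect (943 ≠ 4433)


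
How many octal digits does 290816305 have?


290816305 in base 8 = 2125300461
Number of digits = 10

10 digits (base 8)


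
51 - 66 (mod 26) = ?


51 - 66 = -15
-15 mod 26 = 11


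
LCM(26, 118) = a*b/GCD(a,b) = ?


GCD(26, 118) = 2
LCM = 26*118/2 = 3068/2 = 1534

LCM = 1534


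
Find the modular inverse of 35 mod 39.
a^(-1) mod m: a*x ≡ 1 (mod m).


Use the extended Euclidean algorithm on (39, 35); each row r = 39*s + 35*t:
r=39, s=1, t=0
r=35, s=0, t=1
q=1: r=4, s=1, t=-1   [39*(1) + 35*(-1) = 4]
q=8: r=3, s=-8, t=9   [39*(-8) + 35*(9) = 3]
q=1: r=1, s=9, t=-10   [39*(9) + 35*(-10) = 1]
q=3: r=0, s=-35, t=39   [39*(-35) + 35*(39) = 0]
GCD = 1 with t = -10, so 35*(-10) ≡ 1 (mod 39)
Inverse = -10 mod 39 = 29
Check: 35 * 29 = 1015 ≡ 1 (mod 39)

35^(-1) ≡ 29 (mod 39)


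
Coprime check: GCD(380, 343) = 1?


Euclidean algorithm:
380 = 1 * 343 + 37
343 = 9 * 37 + 10
37 = 3 * 10 + 7
10 = 1 * 7 + 3
7 = 2 * 3 + 1
3 = 3 * 1 + 0
GCD(380, 343) = 1

Yes, coprime (GCD = 1)


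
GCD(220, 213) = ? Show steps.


220 = 1 * 213 + 7
213 = 30 * 7 + 3
7 = 2 * 3 + 1
3 = 3 * 1 + 0
GCD = 1


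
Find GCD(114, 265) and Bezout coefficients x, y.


Tabular extended Euclidean (each row: r = 114*s + 265*t):
r=114, s=1, t=0
r=265, s=0, t=1
q=0: r=114, s=1, t=0   [114*(1) + 265*(0) = 114]
q=2: r=37, s=-2, t=1   [114*(-2) + 265*(1) = 37]
q=3: r=3, s=7, t=-3   [114*(7) + 265*(-3) = 3]
q=12: r=1, s=-86, t=37   [114*(-86) + 265*(37) = 1]
q=3: r=0, s=265, t=-114   [114*(265) + 265*(-114) = 0]
GCD = 1; from the row with r=1: x=-86, y=37
Check: 114*(-86) + 265*(37) = -9804 + 9805 = 1

GCD = 1, x = -86, y = 37


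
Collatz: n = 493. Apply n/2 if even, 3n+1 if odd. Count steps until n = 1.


493 → 1480 → 740 → 370 → 185 → 556 → 278 → 139 → 418 → 209 → 628 → 314 → 157 → 472 → 236 → 118 → 59 → 178 → 89 → 268 → 134 → 67 → 202 → 101 → 304 → 152 → 76 → 38 → 19 → 58 → 29 → 88 → 44 → 22 → 11 → 34 → 17 → 52 → 26 → 13 → 40 → 20 → 10 → 5 → 16 → 8 → 4 → 2 → 1
Total steps = 48

48 steps


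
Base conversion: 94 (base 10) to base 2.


94 (base 10) = 94 (decimal)
94 (decimal) = 1011110 (base 2)


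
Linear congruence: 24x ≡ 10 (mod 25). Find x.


GCD(24, 25) = 1, unique solution
a^(-1) mod 25 = 24
x = 24 * 10 mod 25 = 15

x ≡ 15 (mod 25)


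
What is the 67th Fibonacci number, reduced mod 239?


F(k) mod 239 for k=1..67:
1, 1, 2, 3, 5, 8, 13, 21, 34, 55, 89, 144, 233, 138, 132, 31, 163, 194, 118, 73, 191, 25, 216, 2, 218, 220, 199, 180, 140, 81, 221, 63, 45, 108, 153, 22, 175, 197, 133, 91, 224, 76, 61, 137, 198, 96, 55, 151, 206, 118, 85, 203, 49, 13, 62, 75, 137, 212, 110, 83, 193, 37, 230, 28, 19, 47, 66
F(67) mod 239 = 66
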